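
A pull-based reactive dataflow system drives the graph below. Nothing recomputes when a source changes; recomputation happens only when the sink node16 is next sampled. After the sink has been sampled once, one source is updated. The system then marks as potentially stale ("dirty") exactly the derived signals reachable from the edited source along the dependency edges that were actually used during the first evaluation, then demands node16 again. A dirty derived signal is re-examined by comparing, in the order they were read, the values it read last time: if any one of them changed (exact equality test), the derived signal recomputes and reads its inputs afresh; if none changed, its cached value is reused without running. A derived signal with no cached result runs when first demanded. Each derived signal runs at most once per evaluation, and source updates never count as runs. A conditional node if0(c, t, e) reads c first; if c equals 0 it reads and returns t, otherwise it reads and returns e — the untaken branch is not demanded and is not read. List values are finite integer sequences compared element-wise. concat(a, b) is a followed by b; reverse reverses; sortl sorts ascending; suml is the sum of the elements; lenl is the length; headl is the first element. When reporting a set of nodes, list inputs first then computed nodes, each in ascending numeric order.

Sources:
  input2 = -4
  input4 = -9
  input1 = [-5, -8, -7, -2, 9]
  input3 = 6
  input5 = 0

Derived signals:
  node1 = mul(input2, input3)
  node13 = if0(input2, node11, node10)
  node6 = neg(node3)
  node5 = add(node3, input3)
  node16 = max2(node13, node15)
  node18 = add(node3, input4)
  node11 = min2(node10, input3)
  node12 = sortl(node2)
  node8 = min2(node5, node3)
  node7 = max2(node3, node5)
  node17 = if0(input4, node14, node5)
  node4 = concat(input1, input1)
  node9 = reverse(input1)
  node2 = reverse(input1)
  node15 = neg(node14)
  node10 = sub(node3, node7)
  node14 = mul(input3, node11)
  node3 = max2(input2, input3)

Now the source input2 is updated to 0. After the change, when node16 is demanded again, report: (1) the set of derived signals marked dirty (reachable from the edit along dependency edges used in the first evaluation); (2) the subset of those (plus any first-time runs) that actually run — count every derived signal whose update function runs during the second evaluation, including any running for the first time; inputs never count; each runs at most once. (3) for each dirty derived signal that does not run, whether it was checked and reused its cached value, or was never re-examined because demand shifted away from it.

Marked dirty: node3, node5, node7, node10, node11, node13, node14, node15, node16.
Derived signals that run: node3, node13 — 2 in total.
Checked but reused from cache: node5, node7, node10, node11, node14, node15, node16.
Key observation: the cutoff stops propagation at node5 — its inputs' values are unchanged, so it reuses its cache.

First evaluation (everything demanded from the output):
  node3 = max2(-4, 6) = 6
  node5 = add(6, 6) = 12
  node7 = max2(6, 12) = 12
  node10 = sub(6, 12) = -6
  node11 = min2(-6, 6) = -6
  node13 = if0(input2=-4 -> else branch node10) = -6
  node14 = mul(6, -6) = -36
  node15 = neg(-36) = 36
  node16 = max2(-6, 36) = 36

Propagation after the edit:
  node3: runs — input2 -4->0; result 6 (same value as before).
  node5: checked — values it read are unchanged (node3 unchanged, input3 unchanged); reused cached 12 without running.
  node7: checked — values it read are unchanged (node3 unchanged, node5 unchanged); reused cached 12 without running.
  node10: checked — values it read are unchanged (node3 unchanged, node7 unchanged); reused cached -6 without running.
  node11: checked — values it read are unchanged (node10 unchanged, input3 unchanged); reused cached -6 without running.
  node13: runs — input2 -4->0; result -6 (same value as before).
  node14: checked — values it read are unchanged (input3 unchanged, node11 unchanged); reused cached -36 without running.
  node15: checked — values it read are unchanged (node14 unchanged); reused cached 36 without running.
  node16: checked — values it read are unchanged (node13 unchanged, node15 unchanged); reused cached 36 without running.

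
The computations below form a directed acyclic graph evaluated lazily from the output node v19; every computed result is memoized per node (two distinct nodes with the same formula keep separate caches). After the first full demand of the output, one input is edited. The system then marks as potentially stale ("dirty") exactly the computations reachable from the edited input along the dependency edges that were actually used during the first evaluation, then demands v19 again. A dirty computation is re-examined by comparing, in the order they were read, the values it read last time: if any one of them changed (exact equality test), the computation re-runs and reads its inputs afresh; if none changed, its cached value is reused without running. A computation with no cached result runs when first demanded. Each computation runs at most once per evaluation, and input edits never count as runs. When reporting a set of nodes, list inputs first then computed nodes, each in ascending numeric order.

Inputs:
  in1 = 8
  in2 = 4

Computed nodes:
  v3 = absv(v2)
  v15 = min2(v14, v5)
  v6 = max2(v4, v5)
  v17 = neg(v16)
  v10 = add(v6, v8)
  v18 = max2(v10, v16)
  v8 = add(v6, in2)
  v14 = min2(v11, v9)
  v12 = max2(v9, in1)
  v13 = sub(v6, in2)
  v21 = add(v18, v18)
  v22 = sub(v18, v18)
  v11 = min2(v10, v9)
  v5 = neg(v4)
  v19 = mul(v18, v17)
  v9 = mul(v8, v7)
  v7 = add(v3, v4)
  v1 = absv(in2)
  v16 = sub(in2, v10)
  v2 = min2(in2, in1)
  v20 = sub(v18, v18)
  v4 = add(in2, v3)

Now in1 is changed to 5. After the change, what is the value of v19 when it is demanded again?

First demand of the output computes:
  v2 = min2(4, 8) = 4
  v3 = absv(4) = 4
  v4 = add(4, 4) = 8
  v5 = neg(8) = -8
  v6 = max2(8, -8) = 8
  v8 = add(8, 4) = 12
  v10 = add(8, 12) = 20
  v16 = sub(4, 20) = -16
  v17 = neg(-16) = 16
  v18 = max2(20, -16) = 20
  v19 = mul(20, 16) = 320

After the edit, cleaning proceeds:
  v2: a read changed (in1 8->5) — executes, giving 4 — identical to its old value.
  v3: dirty, but its reads are unchanged (v2 unchanged); cached 4 stands.
  v4: dirty, but its reads are unchanged (in2 unchanged, v3 unchanged); cached 8 stands.
  v5: dirty, but its reads are unchanged (v4 unchanged); cached -8 stands.
  v6: dirty, but its reads are unchanged (v4 unchanged, v5 unchanged); cached 8 stands.
  v8: dirty, but its reads are unchanged (v6 unchanged, in2 unchanged); cached 12 stands.
  v10: dirty, but its reads are unchanged (v6 unchanged, v8 unchanged); cached 20 stands.
  v16: dirty, but its reads are unchanged (in2 unchanged, v10 unchanged); cached -16 stands.
  v17: dirty, but its reads are unchanged (v16 unchanged); cached 16 stands.
  v18: dirty, but its reads are unchanged (v10 unchanged, v16 unchanged); cached 20 stands.
  v19: dirty, but its reads are unchanged (v18 unchanged, v17 unchanged); cached 320 stands.

Note the absorption at v2: it re-runs yet its value is the same, leaving the output's value untouched.

Demanding v19 again yields 320.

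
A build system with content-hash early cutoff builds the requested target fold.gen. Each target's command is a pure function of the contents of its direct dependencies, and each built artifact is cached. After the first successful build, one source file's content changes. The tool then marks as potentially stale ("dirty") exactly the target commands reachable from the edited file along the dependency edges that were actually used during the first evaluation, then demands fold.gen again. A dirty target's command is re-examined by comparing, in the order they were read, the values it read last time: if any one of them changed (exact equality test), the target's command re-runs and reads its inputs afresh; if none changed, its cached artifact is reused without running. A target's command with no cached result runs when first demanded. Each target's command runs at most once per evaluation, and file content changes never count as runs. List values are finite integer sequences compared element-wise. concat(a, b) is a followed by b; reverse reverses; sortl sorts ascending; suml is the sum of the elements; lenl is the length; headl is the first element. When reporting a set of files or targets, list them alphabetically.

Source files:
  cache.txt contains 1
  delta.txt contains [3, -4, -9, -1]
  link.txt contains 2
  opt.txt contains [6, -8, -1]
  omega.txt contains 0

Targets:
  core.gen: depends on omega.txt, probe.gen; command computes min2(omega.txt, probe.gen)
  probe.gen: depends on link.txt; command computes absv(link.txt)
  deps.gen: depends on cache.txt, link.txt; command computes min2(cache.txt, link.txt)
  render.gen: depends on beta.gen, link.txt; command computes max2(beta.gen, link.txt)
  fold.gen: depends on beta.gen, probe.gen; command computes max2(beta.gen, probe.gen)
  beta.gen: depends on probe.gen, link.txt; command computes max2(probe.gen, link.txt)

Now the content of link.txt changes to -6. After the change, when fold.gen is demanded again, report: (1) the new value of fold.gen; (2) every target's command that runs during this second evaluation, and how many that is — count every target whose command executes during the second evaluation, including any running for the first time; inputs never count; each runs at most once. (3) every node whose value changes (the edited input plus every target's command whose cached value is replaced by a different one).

First evaluation (everything demanded from the output):
  probe.gen = absv(2) = 2
  beta.gen = max2(2, 2) = 2
  fold.gen = max2(2, 2) = 2

Propagation after the edit:
  probe.gen: runs — link.txt 2->-6; result 6.
  beta.gen: runs — probe.gen 2->6; link.txt 2->-6; result 6.
  fold.gen: runs — beta.gen 2->6; probe.gen 2->6; result 6.

New value of fold.gen: 6.
Target commands that run: beta.gen, fold.gen, probe.gen — 3 in total.
Values that change: beta.gen, fold.gen, link.txt, probe.gen.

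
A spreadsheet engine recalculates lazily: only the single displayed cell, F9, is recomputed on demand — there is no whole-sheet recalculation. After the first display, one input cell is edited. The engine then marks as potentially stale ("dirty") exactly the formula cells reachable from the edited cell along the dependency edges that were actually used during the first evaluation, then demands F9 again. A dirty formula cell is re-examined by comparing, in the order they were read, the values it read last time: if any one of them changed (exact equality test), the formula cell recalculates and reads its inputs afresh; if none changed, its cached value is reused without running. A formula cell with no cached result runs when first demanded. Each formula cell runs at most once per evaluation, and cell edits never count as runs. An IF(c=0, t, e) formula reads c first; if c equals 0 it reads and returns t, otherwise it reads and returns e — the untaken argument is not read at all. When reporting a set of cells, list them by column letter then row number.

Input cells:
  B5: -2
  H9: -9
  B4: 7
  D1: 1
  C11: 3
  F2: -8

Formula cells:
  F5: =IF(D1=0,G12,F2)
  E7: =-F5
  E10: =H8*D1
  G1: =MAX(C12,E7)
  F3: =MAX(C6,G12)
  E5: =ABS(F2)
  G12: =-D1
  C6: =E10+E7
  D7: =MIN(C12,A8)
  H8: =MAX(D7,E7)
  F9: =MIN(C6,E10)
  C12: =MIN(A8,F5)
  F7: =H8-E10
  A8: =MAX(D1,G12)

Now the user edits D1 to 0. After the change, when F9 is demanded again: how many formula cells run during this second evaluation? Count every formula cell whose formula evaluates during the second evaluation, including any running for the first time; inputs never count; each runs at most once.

First evaluation (everything demanded from the output):
  G12 = -(1) = -1
  A8 = MAX(1, -1) = 1
  F5 = IF(D1=0: D1=1 -> else branch F2) = -8
  C12 = MIN(1, -8) = -8
  D7 = MIN(-8, 1) = -8
  E7 = -(-8) = 8
  H8 = MAX(-8, 8) = 8
  E10 = 8 * 1 = 8
  C6 = 8 + 8 = 16
  F9 = MIN(16, 8) = 8

Propagation after the edit:
  G12: runs — D1 1->0; result 0.
  A8: runs — D1 1->0; G12 -1->0; result 0.
  F5: runs — D1 1->0; result 0.
  C12: runs — A8 1->0; F5 -8->0; result 0.
  D7: runs — C12 -8->0; A8 1->0; result 0.
  E7: runs — F5 -8->0; result 0.
  H8: runs — D7 -8->0; E7 8->0; result 0.
  E10: runs — H8 8->0; D1 1->0; result 0.
  C6: runs — E10 8->0; E7 8->0; result 0.
  F9: runs — C6 16->0; E10 8->0; result 0.

Formula cells that run: A8, C6, C12, D7, E7, E10, F5, F9, G12, H8 — 10 in total.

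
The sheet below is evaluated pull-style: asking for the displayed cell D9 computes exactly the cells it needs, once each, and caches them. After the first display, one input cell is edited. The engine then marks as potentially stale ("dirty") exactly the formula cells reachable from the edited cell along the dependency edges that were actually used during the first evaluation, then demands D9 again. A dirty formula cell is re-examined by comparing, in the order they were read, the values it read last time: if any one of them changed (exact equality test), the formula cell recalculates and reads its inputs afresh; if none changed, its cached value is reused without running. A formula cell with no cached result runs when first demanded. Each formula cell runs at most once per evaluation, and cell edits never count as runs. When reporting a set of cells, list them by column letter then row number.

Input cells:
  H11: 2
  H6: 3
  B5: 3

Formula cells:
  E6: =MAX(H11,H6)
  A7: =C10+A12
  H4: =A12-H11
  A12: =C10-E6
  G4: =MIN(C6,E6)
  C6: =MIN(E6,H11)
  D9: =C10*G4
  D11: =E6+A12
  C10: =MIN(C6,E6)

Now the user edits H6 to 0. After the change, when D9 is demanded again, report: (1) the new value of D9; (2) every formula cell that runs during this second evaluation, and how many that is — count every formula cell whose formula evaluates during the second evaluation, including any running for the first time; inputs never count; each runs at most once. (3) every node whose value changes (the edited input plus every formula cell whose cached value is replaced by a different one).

Demanding D9 again yields 4.
4 formula cells run: C6, C10, E6, G4.
The nodes whose values change: E6, H6.
Note where the cutoff bites: D9 is checked, finds nothing changed, and keeps its cache.

First demand of the output computes:
  E6 = MAX(2, 3) = 3
  C6 = MIN(3, 2) = 2
  C10 = MIN(2, 3) = 2
  G4 = MIN(2, 3) = 2
  D9 = 2 * 2 = 4

After the edit, cleaning proceeds:
  E6: a read changed (H6 3->0) — executes, giving 2.
  C6: a read changed (E6 3->2) — executes, giving 2 — identical to its old value.
  C10: a read changed (E6 3->2) — executes, giving 2 — identical to its old value.
  G4: a read changed (E6 3->2) — executes, giving 2 — identical to its old value.
  D9: dirty, but its reads are unchanged (C10 unchanged, G4 unchanged); cached 4 stands.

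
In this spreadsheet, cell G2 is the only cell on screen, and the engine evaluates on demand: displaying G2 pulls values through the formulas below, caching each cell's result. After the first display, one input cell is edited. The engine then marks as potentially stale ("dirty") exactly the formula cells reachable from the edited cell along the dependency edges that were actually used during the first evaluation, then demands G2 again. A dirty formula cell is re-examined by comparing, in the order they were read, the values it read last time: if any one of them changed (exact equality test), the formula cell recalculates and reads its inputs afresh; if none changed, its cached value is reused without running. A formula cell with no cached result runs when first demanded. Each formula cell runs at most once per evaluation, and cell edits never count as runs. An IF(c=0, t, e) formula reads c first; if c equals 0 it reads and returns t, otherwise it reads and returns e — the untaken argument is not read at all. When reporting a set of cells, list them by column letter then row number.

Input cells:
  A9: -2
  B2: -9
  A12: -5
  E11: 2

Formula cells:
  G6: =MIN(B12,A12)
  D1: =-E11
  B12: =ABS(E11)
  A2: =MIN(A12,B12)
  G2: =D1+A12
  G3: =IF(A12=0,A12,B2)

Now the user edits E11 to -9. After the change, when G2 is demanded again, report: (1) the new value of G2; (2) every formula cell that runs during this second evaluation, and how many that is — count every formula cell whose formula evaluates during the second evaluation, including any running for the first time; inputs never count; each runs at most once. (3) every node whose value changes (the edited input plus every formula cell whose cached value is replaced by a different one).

G2 now evaluates to 4.
Run set: D1, G2 (2 run).
Changed values: D1, E11, G2.

Initial pass — values computed on the first demand:
  D1 = -(2) = -2
  G2 = -2 + -5 = -7

Second demand — change propagation:
  D1: re-runs because E11 2->-9; new result 9.
  G2: re-runs because D1 -2->9; new result 4.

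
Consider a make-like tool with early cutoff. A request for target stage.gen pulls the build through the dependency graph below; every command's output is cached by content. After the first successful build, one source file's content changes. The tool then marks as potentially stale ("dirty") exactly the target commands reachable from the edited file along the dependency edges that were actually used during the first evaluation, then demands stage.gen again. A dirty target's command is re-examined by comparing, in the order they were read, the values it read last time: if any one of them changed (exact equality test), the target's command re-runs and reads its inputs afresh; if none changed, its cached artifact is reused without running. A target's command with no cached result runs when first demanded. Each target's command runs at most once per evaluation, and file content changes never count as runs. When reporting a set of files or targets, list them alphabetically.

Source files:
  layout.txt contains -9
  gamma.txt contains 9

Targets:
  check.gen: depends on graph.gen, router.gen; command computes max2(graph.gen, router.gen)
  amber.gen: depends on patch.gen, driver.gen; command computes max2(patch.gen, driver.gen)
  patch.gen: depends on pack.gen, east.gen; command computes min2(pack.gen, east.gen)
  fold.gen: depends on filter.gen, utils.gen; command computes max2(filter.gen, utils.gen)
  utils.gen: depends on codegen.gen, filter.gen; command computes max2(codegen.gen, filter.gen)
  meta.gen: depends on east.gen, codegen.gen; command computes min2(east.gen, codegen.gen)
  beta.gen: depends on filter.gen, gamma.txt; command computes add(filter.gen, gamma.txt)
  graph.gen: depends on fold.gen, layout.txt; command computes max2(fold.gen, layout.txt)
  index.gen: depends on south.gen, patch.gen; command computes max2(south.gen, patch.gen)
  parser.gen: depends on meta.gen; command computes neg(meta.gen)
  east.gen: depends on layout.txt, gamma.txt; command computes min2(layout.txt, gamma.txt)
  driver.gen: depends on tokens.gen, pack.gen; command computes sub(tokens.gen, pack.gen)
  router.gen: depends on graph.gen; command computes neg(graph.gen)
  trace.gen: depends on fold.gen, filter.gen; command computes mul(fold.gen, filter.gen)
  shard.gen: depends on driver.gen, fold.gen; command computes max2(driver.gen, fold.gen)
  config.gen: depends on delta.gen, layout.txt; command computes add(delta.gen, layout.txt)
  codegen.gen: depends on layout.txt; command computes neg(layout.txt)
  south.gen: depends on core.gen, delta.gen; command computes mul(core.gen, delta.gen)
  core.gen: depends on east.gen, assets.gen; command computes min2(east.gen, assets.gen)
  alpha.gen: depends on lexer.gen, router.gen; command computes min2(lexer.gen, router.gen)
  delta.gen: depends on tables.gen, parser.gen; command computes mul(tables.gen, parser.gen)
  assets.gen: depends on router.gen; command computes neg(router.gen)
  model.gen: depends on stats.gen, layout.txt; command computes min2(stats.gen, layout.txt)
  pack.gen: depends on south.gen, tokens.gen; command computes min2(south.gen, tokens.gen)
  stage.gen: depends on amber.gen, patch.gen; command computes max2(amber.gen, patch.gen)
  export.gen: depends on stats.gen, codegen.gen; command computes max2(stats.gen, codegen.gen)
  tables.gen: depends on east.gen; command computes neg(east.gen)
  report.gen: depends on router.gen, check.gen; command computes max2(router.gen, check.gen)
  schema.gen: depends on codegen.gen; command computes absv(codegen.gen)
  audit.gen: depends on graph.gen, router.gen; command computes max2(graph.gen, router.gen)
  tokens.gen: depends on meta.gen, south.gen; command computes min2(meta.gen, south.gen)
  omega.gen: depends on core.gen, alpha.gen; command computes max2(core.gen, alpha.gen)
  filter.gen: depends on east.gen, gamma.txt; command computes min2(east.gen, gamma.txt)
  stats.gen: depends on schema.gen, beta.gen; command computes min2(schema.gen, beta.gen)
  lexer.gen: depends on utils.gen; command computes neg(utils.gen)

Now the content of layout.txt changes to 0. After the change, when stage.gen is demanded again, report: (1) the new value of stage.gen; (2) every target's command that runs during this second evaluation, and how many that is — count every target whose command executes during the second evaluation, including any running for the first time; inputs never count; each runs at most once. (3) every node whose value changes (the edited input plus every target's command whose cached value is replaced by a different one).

Demanding stage.gen again yields 0.
20 target commands run: amber.gen, assets.gen, codegen.gen, core.gen, delta.gen, driver.gen, east.gen, filter.gen, fold.gen, graph.gen, meta.gen, pack.gen, parser.gen, patch.gen, router.gen, south.gen, stage.gen, tables.gen, tokens.gen, utils.gen.
The nodes whose values change: assets.gen, codegen.gen, core.gen, delta.gen, east.gen, filter.gen, fold.gen, graph.gen, layout.txt, meta.gen, pack.gen, parser.gen, patch.gen, router.gen, south.gen, tables.gen, tokens.gen, utils.gen.

First demand of the output computes:
  codegen.gen = neg(-9) = 9
  east.gen = min2(-9, 9) = -9
  filter.gen = min2(-9, 9) = -9
  meta.gen = min2(-9, 9) = -9
  parser.gen = neg(-9) = 9
  tables.gen = neg(-9) = 9
  delta.gen = mul(9, 9) = 81
  utils.gen = max2(9, -9) = 9
  fold.gen = max2(-9, 9) = 9
  graph.gen = max2(9, -9) = 9
  router.gen = neg(9) = -9
  assets.gen = neg(-9) = 9
  core.gen = min2(-9, 9) = -9
  south.gen = mul(-9, 81) = -729
  tokens.gen = min2(-9, -729) = -729
  pack.gen = min2(-729, -729) = -729
  driver.gen = sub(-729, -729) = 0
  patch.gen = min2(-729, -9) = -729
  amber.gen = max2(-729, 0) = 0
  stage.gen = max2(0, -729) = 0

After the edit, cleaning proceeds:
  codegen.gen: a read changed (layout.txt -9->0) — executes, giving 0.
  east.gen: a read changed (layout.txt -9->0) — executes, giving 0.
  filter.gen: a read changed (east.gen -9->0) — executes, giving 0.
  meta.gen: a read changed (east.gen -9->0; codegen.gen 9->0) — executes, giving 0.
  parser.gen: a read changed (meta.gen -9->0) — executes, giving 0.
  tables.gen: a read changed (east.gen -9->0) — executes, giving 0.
  delta.gen: a read changed (tables.gen 9->0; parser.gen 9->0) — executes, giving 0.
  utils.gen: a read changed (codegen.gen 9->0; filter.gen -9->0) — executes, giving 0.
  fold.gen: a read changed (filter.gen -9->0; utils.gen 9->0) — executes, giving 0.
  graph.gen: a read changed (fold.gen 9->0; layout.txt -9->0) — executes, giving 0.
  router.gen: a read changed (graph.gen 9->0) — executes, giving 0.
  assets.gen: a read changed (router.gen -9->0) — executes, giving 0.
  core.gen: a read changed (east.gen -9->0; assets.gen 9->0) — executes, giving 0.
  south.gen: a read changed (core.gen -9->0; delta.gen 81->0) — executes, giving 0.
  tokens.gen: a read changed (meta.gen -9->0; south.gen -729->0) — executes, giving 0.
  pack.gen: a read changed (south.gen -729->0; tokens.gen -729->0) — executes, giving 0.
  driver.gen: a read changed (tokens.gen -729->0; pack.gen -729->0) — executes, giving 0 — identical to its old value.
  patch.gen: a read changed (pack.gen -729->0; east.gen -9->0) — executes, giving 0.
  amber.gen: a read changed (patch.gen -729->0) — executes, giving 0 — identical to its old value.
  stage.gen: a read changed (patch.gen -729->0) — executes, giving 0 — identical to its old value.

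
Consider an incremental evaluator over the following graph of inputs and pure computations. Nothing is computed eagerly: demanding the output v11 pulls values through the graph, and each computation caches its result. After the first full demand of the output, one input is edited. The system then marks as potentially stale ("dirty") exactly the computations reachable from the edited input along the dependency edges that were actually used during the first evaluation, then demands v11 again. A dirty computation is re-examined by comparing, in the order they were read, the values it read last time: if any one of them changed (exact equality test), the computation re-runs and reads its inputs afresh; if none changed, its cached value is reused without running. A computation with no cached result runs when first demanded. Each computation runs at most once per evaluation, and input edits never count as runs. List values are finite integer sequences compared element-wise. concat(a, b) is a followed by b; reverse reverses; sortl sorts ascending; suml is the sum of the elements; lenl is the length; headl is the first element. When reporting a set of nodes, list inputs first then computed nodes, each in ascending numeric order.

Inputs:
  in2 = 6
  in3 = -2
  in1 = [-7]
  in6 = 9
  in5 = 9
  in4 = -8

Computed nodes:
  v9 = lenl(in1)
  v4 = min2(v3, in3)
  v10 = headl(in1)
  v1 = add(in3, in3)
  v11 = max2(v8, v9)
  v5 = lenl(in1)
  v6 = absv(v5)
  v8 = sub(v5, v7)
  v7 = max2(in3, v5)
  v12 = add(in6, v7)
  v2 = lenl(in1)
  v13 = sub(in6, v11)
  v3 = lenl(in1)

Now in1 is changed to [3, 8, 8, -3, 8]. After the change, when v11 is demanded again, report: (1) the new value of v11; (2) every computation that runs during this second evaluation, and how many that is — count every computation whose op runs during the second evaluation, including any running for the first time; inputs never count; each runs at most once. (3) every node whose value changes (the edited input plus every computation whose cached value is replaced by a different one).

v11 now evaluates to 5.
Run set: v5, v7, v8, v9, v11 (5 run).
Changed values: in1, v5, v7, v9, v11.

Initial pass — values computed on the first demand:
  v5 = lenl([-7]) = 1
  v7 = max2(-2, 1) = 1
  v8 = sub(1, 1) = 0
  v9 = lenl([-7]) = 1
  v11 = max2(0, 1) = 1

Second demand — change propagation:
  v5: re-runs because in1 [-7]->[3, 8, 8, -3, 8]; new result 5.
  v7: re-runs because v5 1->5; new result 5.
  v8: re-runs because v5 1->5; v7 1->5; new result 0 (unchanged).
  v9: re-runs because in1 [-7]->[3, 8, 8, -3, 8]; new result 5.
  v11: re-runs because v9 1->5; new result 5.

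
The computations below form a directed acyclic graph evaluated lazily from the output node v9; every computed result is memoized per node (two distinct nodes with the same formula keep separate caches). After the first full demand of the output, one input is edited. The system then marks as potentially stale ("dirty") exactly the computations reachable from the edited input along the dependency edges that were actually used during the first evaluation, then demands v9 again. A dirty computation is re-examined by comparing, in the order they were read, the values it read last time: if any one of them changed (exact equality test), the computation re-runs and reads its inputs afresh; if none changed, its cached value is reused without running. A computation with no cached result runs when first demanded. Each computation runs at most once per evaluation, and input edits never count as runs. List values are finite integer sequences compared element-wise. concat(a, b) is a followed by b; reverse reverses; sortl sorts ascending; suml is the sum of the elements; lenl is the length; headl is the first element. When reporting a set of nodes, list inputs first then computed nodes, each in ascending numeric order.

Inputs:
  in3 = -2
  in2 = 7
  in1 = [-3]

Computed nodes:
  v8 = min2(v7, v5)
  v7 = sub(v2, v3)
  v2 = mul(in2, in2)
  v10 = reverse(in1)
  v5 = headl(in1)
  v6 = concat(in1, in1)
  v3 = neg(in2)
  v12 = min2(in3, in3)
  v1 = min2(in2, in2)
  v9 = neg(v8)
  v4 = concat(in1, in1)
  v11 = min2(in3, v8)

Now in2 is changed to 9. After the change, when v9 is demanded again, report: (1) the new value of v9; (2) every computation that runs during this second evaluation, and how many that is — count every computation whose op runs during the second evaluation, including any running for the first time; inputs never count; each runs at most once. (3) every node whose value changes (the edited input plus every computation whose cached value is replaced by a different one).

Demanding v9 again yields 3.
4 computations run: v2, v3, v7, v8.
The nodes whose values change: in2, v2, v3, v7.
Note the absorption at v8: it re-runs yet its value is the same, leaving the output's value untouched.

First demand of the output computes:
  v2 = mul(7, 7) = 49
  v3 = neg(7) = -7
  v5 = headl([-3]) = -3
  v7 = sub(49, -7) = 56
  v8 = min2(56, -3) = -3
  v9 = neg(-3) = 3

After the edit, cleaning proceeds:
  v2: a read changed (in2 7->9; in2 7->9) — executes, giving 81.
  v3: a read changed (in2 7->9) — executes, giving -9.
  v7: a read changed (v2 49->81; v3 -7->-9) — executes, giving 90.
  v8: a read changed (v7 56->90) — executes, giving -3 — identical to its old value.
  v9: dirty, but its reads are unchanged (v8 unchanged); cached 3 stands.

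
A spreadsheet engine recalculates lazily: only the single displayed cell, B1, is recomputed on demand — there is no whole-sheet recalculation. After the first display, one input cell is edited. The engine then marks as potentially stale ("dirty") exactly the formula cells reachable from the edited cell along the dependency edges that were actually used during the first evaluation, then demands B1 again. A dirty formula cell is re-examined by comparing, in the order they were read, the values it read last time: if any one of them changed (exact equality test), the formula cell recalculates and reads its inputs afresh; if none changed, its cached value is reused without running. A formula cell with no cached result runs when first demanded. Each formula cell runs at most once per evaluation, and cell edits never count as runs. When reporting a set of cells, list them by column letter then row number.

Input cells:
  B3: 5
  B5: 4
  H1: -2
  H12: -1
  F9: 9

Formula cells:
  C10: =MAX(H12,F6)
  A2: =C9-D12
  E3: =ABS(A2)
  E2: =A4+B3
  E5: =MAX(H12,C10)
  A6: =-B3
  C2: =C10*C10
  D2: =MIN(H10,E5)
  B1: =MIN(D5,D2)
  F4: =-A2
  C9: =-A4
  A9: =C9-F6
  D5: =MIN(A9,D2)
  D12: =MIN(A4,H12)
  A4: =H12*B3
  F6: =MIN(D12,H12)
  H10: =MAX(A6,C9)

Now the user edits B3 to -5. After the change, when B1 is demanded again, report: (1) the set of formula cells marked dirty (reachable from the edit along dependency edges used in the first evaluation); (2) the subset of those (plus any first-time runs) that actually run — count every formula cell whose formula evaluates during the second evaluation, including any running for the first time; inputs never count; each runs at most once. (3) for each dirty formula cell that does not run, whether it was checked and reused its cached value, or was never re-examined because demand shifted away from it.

Marked dirty: A4, A6, A9, B1, C9, C10, D2, D5, D12, E5, F6, H10.
Formula cells that run: A4, A6, A9, B1, C9, C10, D5, D12, F6, H10 — 10 in total.
Checked but reused from cache: D2, E5.
Key observation: the cutoff stops propagation at E5 — its inputs' values are unchanged, so it reuses its cache.

First evaluation (everything demanded from the output):
  A4 = -1 * 5 = -5
  A6 = -(5) = -5
  C9 = -(-5) = 5
  D12 = MIN(-5, -1) = -5
  F6 = MIN(-5, -1) = -5
  A9 = 5 - -5 = 10
  C10 = MAX(-1, -5) = -1
  E5 = MAX(-1, -1) = -1
  H10 = MAX(-5, 5) = 5
  D2 = MIN(5, -1) = -1
  D5 = MIN(10, -1) = -1
  B1 = MIN(-1, -1) = -1

Propagation after the edit:
  A4: runs — B3 5->-5; result 5.
  A6: runs — B3 5->-5; result 5.
  C9: runs — A4 -5->5; result -5.
  D12: runs — A4 -5->5; result -1.
  F6: runs — D12 -5->-1; result -1.
  A9: runs — C9 5->-5; F6 -5->-1; result -4.
  C10: runs — F6 -5->-1; result -1 (same value as before).
  E5: checked — values it read are unchanged (H12 unchanged, C10 unchanged); reused cached -1 without running.
  H10: runs — A6 -5->5; C9 5->-5; result 5 (same value as before).
  D2: checked — values it read are unchanged (H10 unchanged, E5 unchanged); reused cached -1 without running.
  D5: runs — A9 10->-4; result -4.
  B1: runs — D5 -1->-4; result -4.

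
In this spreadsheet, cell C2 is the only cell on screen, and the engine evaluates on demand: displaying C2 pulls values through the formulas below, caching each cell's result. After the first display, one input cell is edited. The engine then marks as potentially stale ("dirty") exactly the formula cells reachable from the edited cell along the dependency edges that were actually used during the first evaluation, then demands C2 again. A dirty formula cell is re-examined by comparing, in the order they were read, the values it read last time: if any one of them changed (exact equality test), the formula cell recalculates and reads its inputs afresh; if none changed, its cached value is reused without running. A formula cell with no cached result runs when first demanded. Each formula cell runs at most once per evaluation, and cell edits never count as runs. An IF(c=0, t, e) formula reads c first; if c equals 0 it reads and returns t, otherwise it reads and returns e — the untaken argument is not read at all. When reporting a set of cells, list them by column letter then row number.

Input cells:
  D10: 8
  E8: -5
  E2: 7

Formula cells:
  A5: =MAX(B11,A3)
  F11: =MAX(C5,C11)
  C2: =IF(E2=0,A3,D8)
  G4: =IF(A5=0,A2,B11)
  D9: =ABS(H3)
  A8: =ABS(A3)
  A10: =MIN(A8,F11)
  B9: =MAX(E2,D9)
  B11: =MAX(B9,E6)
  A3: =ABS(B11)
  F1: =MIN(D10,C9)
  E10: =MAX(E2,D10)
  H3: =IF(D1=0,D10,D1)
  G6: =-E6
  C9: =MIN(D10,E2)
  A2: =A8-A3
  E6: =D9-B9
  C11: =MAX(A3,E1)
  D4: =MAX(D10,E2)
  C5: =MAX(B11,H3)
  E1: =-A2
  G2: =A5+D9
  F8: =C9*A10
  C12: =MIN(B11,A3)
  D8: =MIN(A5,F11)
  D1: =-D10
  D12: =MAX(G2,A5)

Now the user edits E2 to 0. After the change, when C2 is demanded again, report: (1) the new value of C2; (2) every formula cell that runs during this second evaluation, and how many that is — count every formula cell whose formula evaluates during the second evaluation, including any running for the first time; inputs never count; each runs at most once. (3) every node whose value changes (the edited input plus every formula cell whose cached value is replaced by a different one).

C2 now evaluates to 8.
Run set: B9, C2 (2 run).
Changed values: E2.
The important point: the flipped condition redirects demand; A2, A5, A8, C5, C11, D8, E1, F11 are left stale, never re-checked.

Initial pass — values computed on the first demand:
  D1 = -(8) = -8
  H3 = IF(D1=0: D1=-8 -> else branch D1) = -8
  D9 = ABS(-8) = 8
  B9 = MAX(7, 8) = 8
  E6 = 8 - 8 = 0
  B11 = MAX(8, 0) = 8
  A3 = ABS(8) = 8
  A5 = MAX(8, 8) = 8
  A8 = ABS(8) = 8
  A2 = 8 - 8 = 0
  C5 = MAX(8, -8) = 8
  E1 = -(0) = 0
  C11 = MAX(8, 0) = 8
  F11 = MAX(8, 8) = 8
  D8 = MIN(8, 8) = 8
  C2 = IF(E2=0: E2=7 -> else branch D8) = 8

Second demand — change propagation:
  B9: re-runs because E2 7->0; new result 8 (unchanged).
  E6: re-examined; everything it read last time is the same (D9 unchanged, B9 unchanged) — cache 0 kept, no run.
  B11: re-examined; everything it read last time is the same (B9 unchanged, E6 unchanged) — cache 8 kept, no run.
  A3: re-examined; everything it read last time is the same (B11 unchanged) — cache 8 kept, no run.
  A5: dirty yet unreached — the second evaluation never asks for it.
  A8: dirty yet unreached — the second evaluation never asks for it.
  A2: dirty yet unreached — the second evaluation never asks for it.
  C5: dirty yet unreached — the second evaluation never asks for it.
  E1: dirty yet unreached — the second evaluation never asks for it.
  C11: dirty yet unreached — the second evaluation never asks for it.
  F11: dirty yet unreached — the second evaluation never asks for it.
  D8: dirty yet unreached — the second evaluation never asks for it.
  C2: re-runs because E2 7->0; new result 8 (unchanged).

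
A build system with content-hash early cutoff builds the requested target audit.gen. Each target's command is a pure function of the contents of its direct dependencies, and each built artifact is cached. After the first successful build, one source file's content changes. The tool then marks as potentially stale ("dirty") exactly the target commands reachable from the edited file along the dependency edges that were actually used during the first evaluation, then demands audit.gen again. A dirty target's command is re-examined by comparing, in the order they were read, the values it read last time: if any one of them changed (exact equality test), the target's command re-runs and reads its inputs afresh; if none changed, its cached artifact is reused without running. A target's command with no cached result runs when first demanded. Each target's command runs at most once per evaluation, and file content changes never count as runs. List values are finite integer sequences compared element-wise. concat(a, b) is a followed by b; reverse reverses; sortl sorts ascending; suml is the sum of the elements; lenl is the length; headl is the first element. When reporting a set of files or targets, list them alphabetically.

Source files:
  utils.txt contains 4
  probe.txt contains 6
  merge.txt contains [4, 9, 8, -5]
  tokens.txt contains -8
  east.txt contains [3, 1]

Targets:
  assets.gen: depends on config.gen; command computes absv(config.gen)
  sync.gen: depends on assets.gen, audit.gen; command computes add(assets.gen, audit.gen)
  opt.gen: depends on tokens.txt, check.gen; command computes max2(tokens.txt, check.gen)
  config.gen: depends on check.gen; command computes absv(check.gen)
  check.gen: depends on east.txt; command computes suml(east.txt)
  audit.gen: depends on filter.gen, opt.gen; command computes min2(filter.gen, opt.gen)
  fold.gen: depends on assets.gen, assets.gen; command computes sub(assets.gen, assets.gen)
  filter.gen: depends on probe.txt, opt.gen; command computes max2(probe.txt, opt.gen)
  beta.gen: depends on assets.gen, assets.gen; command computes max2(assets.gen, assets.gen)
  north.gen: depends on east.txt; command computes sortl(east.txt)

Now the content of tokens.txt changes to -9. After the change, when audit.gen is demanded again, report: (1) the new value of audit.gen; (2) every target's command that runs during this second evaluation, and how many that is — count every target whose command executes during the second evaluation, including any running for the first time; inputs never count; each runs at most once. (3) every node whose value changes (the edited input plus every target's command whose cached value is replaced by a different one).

New value of audit.gen: 4.
Target commands that run: opt.gen — 1 in total.
Values that change: tokens.txt.
Key observation: the change is absorbed at opt.gen — it re-runs but produces the same value, and the output's value is unchanged.

First evaluation (everything demanded from the output):
  check.gen = suml([3, 1]) = 4
  opt.gen = max2(-8, 4) = 4
  filter.gen = max2(6, 4) = 6
  audit.gen = min2(6, 4) = 4

Propagation after the edit:
  opt.gen: runs — tokens.txt -8->-9; result 4 (same value as before).
  filter.gen: checked — values it read are unchanged (probe.txt unchanged, opt.gen unchanged); reused cached 6 without running.
  audit.gen: checked — values it read are unchanged (filter.gen unchanged, opt.gen unchanged); reused cached 4 without running.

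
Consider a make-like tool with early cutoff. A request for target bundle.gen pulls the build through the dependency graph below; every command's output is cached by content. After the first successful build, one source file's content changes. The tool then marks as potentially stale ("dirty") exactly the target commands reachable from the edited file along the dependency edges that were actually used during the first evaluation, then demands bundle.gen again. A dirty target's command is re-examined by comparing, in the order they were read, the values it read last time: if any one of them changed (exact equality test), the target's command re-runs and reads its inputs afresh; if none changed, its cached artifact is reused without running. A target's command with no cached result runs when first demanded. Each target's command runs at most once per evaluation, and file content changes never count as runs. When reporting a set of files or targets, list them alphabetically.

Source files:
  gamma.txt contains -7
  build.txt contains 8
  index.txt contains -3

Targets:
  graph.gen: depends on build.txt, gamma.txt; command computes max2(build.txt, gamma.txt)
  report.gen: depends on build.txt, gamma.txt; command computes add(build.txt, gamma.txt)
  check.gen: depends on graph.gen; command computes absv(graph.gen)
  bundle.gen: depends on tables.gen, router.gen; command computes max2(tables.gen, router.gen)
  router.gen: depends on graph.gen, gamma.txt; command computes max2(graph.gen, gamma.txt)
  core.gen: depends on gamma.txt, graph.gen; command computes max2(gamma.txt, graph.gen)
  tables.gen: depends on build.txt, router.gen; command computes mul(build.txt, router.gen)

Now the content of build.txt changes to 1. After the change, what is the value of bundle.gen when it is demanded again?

Demanding bundle.gen again yields 1.

First demand of the output computes:
  graph.gen = max2(8, -7) = 8
  router.gen = max2(8, -7) = 8
  tables.gen = mul(8, 8) = 64
  bundle.gen = max2(64, 8) = 64

After the edit, cleaning proceeds:
  graph.gen: a read changed (build.txt 8->1) — executes, giving 1.
  router.gen: a read changed (graph.gen 8->1) — executes, giving 1.
  tables.gen: a read changed (build.txt 8->1; router.gen 8->1) — executes, giving 1.
  bundle.gen: a read changed (tables.gen 64->1; router.gen 8->1) — executes, giving 1.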